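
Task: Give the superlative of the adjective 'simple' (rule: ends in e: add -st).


Apply superlative formation (ends in e: add -st): 'simple' -> 'simplest'.

simplest


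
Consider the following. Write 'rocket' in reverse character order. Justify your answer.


Reverse 'rocket' character by character: 'tekcor'.

tekcor


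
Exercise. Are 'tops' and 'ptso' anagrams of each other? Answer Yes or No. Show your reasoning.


Sorted letters of 'tops': 'opst'
Sorted letters of 'ptso': 'opst'
They match.

Yes


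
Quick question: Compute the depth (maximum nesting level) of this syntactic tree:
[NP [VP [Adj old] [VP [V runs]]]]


Count bracket nesting levels:
'[' at pos 0: depth = 1
'[' at pos 4: depth = 2
'[' at pos 8: depth = 3
'[' at pos 18: depth = 3
'[' at pos 22: depth = 4
Maximum depth reached: 4

4


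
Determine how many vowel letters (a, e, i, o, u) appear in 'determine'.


Vowels in 'determine': e, e, i, e = 4 vowels.

4


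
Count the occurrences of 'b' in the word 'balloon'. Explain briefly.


Letter 'b' in 'balloon': found at position(s) 1 = 1 occurrence(s).

1


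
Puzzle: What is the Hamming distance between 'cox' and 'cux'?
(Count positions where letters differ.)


Alignment:
Position 1: 'c' vs 'c' = match
Position 2: 'o' vs 'u' = DIFFER
Position 3: 'x' vs 'x' = match
Total differences: 1

1


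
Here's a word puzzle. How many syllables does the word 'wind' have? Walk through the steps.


Break 'wind' into syllables: wind -> wind = 1 syllable

1 syllable


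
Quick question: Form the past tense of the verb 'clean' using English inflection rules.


Apply rule: Add -ed. 'clean' becomes 'cleaned'.

cleaned


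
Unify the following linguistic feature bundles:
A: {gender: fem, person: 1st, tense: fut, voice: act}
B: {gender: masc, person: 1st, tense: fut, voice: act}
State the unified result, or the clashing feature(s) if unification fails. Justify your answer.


Compare features:
gender: A=fem vs B=masc -> CLASH
person: A=1st vs B=1st -> unified: 1st
tense: A=fut vs B=fut -> unified: fut
voice: A=act vs B=act -> unified: act
Clash detected on feature 'gender' (fem vs masc); unification fails.

CLASH on 'gender' (fem vs masc)


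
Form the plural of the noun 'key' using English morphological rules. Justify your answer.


Apply rule: Add -s. 'key' becomes 'keys'.

keys


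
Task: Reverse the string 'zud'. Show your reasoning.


Reverse 'zud' character by character: 'duz'.

duz


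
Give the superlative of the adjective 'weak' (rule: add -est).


Apply superlative formation (add -est): 'weak' -> 'weakest'.

weakest


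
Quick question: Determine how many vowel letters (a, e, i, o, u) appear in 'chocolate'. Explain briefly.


Vowels in 'chocolate': o, o, a, e = 4 vowels.

4


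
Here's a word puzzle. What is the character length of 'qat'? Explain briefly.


Spell out 'qat' and number each letter: q(1), a(2), t(3). Total: 3 letters.

3


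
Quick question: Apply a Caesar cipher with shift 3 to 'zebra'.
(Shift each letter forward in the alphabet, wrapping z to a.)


Shift each letter by 3: z -> c, e -> h, b -> e, r -> u, a -> d. Result: 'cheud'.

cheud


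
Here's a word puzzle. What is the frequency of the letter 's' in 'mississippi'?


Letter 's' in 'mississippi': found at position(s) 3, 4, 6, 7 = 4 occurrence(s).

4


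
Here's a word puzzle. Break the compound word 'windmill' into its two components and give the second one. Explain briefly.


Split 'windmill' into 'wind' + 'mill'. The second part is 'mill'.

mill


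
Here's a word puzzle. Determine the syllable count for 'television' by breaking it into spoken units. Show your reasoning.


Break 'television' into syllables: tel-e-vi-sion -> tel | e | vi | sion = 4 syllables

4 syllables


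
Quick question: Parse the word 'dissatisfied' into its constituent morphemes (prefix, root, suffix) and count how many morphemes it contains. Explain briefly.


Step 1: Identify prefix: 'dis' (meaning: not/apart)
Step 2: Identify root: 'satisfy'
Step 3: Identify suffix(es): 'ed'
Decomposition: dis- (prefix: not/apart) + satisfy (root) + -ed (suffix: past)
Total morphemes: 3

3 morphemes (dis- (prefix: not/apart) + satisfy (root) + -ed (suffix: past))


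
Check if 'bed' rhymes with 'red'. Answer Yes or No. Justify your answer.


Rime (stressed vowel + following sounds) of 'bed': -ed = /ɛd/
Rime of 'red': -ed = /ɛd/
/ɛd/ and /ɛd/ are the same ending sound, so the words rhyme.

Yes


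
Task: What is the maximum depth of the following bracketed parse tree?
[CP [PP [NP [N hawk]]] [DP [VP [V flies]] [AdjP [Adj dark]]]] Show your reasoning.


Count bracket nesting levels:
'[' at pos 0: depth = 1
'[' at pos 4: depth = 2
'[' at pos 8: depth = 3
'[' at pos 12: depth = 4
'[' at pos 23: depth = 2
'[' at pos 27: depth = 3
'[' at pos 31: depth = 4
'[' at pos 42: depth = 3
'[' at pos 48: depth = 4
Maximum depth reached: 4

4


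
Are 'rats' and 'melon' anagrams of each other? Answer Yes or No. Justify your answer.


Sorted letters of 'rats': 'arst'
Sorted letters of 'melon': 'elmno'
They do not match.

No


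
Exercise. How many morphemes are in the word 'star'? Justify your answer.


Decomposition: star (free morpheme) = 1 morpheme(s)

1 morphemes


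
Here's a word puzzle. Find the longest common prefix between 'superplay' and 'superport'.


Compare from the start: 6 characters match: 'superp'. Mismatch at position 7: 'l' vs 'o'.

superp


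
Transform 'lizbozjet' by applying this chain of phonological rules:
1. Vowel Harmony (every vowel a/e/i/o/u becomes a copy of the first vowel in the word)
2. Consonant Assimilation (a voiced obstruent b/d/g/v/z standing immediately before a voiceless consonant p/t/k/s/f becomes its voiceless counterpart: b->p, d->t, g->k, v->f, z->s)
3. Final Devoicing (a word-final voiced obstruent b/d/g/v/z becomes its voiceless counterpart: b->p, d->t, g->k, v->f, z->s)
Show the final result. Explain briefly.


Starting form: 'lizbozjet'
Rule 1: Vowel Harmony: all vowels become 'i' (matching first vowel). 'lizbozjet' -> 'lizbizjit'
Rule 2: Consonant Assimilation: no voiced obstruent (b/d/g/v/z) stands immediately before a voiceless consonant (p/t/k/s/f). No change.
Rule 3: Final Devoicing: final consonant 't' is not one of the voiced obstruents b/d/g/v/z. No change.
Final form: 'lizbizjit'

lizbizjit


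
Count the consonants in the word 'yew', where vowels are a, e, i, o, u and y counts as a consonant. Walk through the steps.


Consonants in 'yew': y, w = 2 consonants.

2


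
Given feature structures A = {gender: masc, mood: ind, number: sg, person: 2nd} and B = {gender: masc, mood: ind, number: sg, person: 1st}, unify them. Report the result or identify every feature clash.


Compare features:
gender: A=masc vs B=masc -> unified: masc
mood: A=ind vs B=ind -> unified: ind
number: A=sg vs B=sg -> unified: sg
person: A=2nd vs B=1st -> CLASH
Clash detected on feature 'person' (2nd vs 1st); unification fails.

CLASH on 'person' (2nd vs 1st)


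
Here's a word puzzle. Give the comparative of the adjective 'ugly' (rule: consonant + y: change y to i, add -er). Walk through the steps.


Apply comparative formation (consonant + y: change y to i, add -er): 'ugly' -> 'uglier'.

uglier


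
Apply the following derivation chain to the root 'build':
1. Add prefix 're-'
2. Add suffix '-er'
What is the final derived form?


Step 1: Add prefix 're-' to 'build' = 'rebuild'
Step 2: Add suffix '-er' to 'rebuild' = 'rebuilder'

rebuilder


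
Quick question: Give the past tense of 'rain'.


Apply rule: Add -ed. 'rain' becomes 'rained'.

rained


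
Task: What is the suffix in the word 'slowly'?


The word 'slowly' = 'slow' (root) + '-ly' (suffix). The suffix is '-ly'.

ly


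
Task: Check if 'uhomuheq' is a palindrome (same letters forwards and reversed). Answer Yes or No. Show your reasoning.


Forward: 'uhomuheq'
Reversed: 'qehumohu'
They differ.

No


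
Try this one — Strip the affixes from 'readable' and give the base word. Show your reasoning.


Remove suffix '-able' from 'readable' to get root 'read'.

read


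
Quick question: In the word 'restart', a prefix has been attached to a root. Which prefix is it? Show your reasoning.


The word 'restart' = 're' (prefix) + 'start' (root). The prefix is 're'.

re


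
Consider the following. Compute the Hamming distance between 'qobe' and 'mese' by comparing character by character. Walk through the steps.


Alignment:
Position 1: 'q' vs 'm' = DIFFER
Position 2: 'o' vs 'e' = DIFFER
Position 3: 'b' vs 's' = DIFFER
Position 4: 'e' vs 'e' = match
Total differences: 3

3


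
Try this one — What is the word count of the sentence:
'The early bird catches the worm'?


Split into words: The | early | bird | catches | the | worm = 6 words.

6


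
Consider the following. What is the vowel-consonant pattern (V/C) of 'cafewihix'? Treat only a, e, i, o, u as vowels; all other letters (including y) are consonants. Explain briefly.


Letter mapping: c = C, a = V, f = C, e = V, w = C, i = V, h = C, i = V, x = C.

CVCVCVCVC


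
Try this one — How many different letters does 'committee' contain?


Unique letters in 'committee': {c, e, i, m, o, t} = 6 distinct letters.

6


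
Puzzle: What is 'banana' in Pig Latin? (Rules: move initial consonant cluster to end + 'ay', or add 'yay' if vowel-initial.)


'banana': move consonant cluster 'b' to end and add 'ay': 'ananabay'.

ananabay


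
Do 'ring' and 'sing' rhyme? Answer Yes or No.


Rime (stressed vowel + following sounds) of 'ring': -ing = /ɪŋ/
Rime of 'sing': -ing = /ɪŋ/
/ɪŋ/ and /ɪŋ/ are the same ending sound, so the words rhyme.

Yes


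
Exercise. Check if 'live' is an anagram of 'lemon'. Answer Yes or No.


Sorted letters of 'live': 'eilv'
Sorted letters of 'lemon': 'elmno'
They do not match.

No


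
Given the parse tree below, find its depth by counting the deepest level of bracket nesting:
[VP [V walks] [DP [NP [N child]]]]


Count bracket nesting levels:
'[' at pos 0: depth = 1
'[' at pos 4: depth = 2
'[' at pos 14: depth = 2
'[' at pos 18: depth = 3
'[' at pos 22: depth = 4
Maximum depth reached: 4

4


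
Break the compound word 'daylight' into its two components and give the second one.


Split 'daylight' into 'day' + 'light'. The second part is 'light'.

light


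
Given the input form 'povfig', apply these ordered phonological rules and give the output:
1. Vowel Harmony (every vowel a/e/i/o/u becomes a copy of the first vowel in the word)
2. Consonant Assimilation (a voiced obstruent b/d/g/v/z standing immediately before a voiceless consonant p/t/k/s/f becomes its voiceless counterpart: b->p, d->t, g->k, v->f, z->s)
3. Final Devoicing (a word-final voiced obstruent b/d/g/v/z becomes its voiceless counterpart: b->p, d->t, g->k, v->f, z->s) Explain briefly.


Starting form: 'povfig'
Rule 1: Vowel Harmony: all vowels become 'o' (matching first vowel). 'povfig' -> 'povfog'
Rule 2: Consonant Assimilation: voiced obstruent before voiceless consonant becomes voiceless ('vf' -> 'ff'). 'povfog' -> 'poffog'
Rule 3: Final Devoicing: word-final voiced obstruent 'g' becomes voiceless 'k'. 'poffog' -> 'poffok'
Final form: 'poffok'

poffok


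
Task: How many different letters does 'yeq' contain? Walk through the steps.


Unique letters in 'yeq': {e, q, y} = 3 distinct letters.

3


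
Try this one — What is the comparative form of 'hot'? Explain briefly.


Apply comparative formation (double final consonant, add -er): 'hot' -> 'hotter'.

hotter


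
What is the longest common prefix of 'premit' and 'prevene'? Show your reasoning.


Compare from the start: 3 characters match: 'pre'. Mismatch at position 4: 'm' vs 'v'.

pre


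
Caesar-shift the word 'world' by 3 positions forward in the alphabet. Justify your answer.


Shift each letter by 3: w -> z, o -> r, r -> u, l -> o, d -> g. Result: 'zruog'.

zruog


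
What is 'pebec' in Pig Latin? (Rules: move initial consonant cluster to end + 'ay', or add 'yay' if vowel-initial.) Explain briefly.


'pebec': move consonant cluster 'p' to end and add 'ay': 'ebecpay'.

ebecpay


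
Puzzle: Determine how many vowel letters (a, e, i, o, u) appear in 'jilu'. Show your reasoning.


Vowels in 'jilu': i, u = 2 vowels.

2


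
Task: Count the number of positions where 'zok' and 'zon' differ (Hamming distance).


Alignment:
Position 1: 'z' vs 'z' = match
Position 2: 'o' vs 'o' = match
Position 3: 'k' vs 'n' = DIFFER
Total differences: 1

1


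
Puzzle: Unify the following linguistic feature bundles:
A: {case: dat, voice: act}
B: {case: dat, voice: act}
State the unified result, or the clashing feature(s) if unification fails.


Compare features:
case: A=dat vs B=dat -> unified: dat
voice: A=act vs B=act -> unified: act
No clashes found.

Unified: {case: dat, voice: act}


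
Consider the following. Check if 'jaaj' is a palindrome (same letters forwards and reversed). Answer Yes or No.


Forward: 'jaaj'
Reversed: 'jaaj'
They are identical.

Yes


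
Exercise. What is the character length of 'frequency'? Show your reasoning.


Spell out 'frequency' and number each letter: f(1), r(2), e(3), q(4), u(5), e(6), n(7), c(8), y(9). Total: 9 letters.

9


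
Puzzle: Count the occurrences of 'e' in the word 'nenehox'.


Letter 'e' in 'nenehox': found at position(s) 2, 4 = 2 occurrence(s).

2


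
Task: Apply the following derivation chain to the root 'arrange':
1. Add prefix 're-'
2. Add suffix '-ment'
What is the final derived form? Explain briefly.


Step 1: Add prefix 're-' to 'arrange' = 'rearrange'
Step 2: Add suffix '-ment' to 'rearrange' = 'rearrangement'

rearrangement


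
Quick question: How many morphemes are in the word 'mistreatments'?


Decomposition: mis- (prefix) + treat (root) + -ment (suffix) + -s (plural) = 4 morpheme(s)

4 morphemes


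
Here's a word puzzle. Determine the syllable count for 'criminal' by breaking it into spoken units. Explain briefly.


Break 'criminal' into syllables: crim-i-nal -> crim | i | nal = 3 syllables

3 syllables


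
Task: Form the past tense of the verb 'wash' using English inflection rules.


Apply rule: Add -ed. 'wash' becomes 'washed'.

washed


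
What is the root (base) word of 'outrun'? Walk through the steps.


Remove prefix 'out' from 'outrun' to get root 'run'.

run


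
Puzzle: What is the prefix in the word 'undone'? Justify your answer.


The word 'undone' = 'un' (prefix) + 'done' (root). The prefix is 'un'.

un


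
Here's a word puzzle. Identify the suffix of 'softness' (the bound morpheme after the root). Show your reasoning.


The word 'softness' = 'soft' (root) + '-ness' (suffix). The suffix is '-ness'.

ness


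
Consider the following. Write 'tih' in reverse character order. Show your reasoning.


Reverse 'tih' character by character: 'hit'.

hit


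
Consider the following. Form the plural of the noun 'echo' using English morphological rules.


Apply rule: Add -es (consonant + o). 'echo' becomes 'echoes'.

echoes


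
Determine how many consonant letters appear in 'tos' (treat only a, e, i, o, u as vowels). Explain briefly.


Consonants in 'tos': t, s = 2 consonants.

2


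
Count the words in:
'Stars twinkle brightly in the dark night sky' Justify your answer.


Split into words: Stars | twinkle | brightly | in | the | dark | night | sky = 8 words.

8


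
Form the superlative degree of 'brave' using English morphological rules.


Apply superlative formation (ends in e: add -st): 'brave' -> 'bravest'.

bravest


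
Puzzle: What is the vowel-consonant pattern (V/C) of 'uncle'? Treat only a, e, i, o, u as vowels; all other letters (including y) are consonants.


Letter mapping: u = V, n = C, c = C, l = C, e = V.

VCCCV


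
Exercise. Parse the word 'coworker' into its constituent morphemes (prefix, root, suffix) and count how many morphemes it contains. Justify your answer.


Step 1: Identify prefix: 'co' (meaning: together)
Step 2: Identify root: 'work'
Step 3: Identify suffix(es): 'er'
Decomposition: co- (prefix: together) + work (root) + -er (suffix: one who)
Total morphemes: 3

3 morphemes (co- (prefix: together) + work (root) + -er (suffix: one who))


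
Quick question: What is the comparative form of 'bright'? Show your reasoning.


Apply comparative formation (add -er): 'bright' -> 'brighter'.

brighter


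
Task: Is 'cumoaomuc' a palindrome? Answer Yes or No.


Forward: 'cumoaomuc'
Reversed: 'cumoaomuc'
They are identical.

Yes


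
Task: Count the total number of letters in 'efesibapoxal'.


Spell out 'efesibapoxal' and number each letter: e(1), f(2), e(3), s(4), i(5), b(6), a(7), p(8), o(9), x(10), a(11), l(12). Total: 12 letters.

12


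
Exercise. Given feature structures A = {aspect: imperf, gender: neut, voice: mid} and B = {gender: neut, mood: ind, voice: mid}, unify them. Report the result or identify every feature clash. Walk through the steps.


Compare features:
aspect: A=imperf vs B=_ -> unified: imperf
gender: A=neut vs B=neut -> unified: neut
mood: A=_ vs B=ind -> unified: ind
voice: A=mid vs B=mid -> unified: mid
No clashes found.

Unified: {aspect: imperf, gender: neut, mood: ind, voice: mid}


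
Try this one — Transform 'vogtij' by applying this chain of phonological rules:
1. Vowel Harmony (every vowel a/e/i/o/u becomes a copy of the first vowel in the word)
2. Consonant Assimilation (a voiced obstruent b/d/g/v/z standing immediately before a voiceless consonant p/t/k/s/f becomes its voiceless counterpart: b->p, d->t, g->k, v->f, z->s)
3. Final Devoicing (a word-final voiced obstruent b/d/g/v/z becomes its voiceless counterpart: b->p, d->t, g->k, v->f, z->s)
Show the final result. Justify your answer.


Starting form: 'vogtij'
Rule 1: Vowel Harmony: all vowels become 'o' (matching first vowel). 'vogtij' -> 'vogtoj'
Rule 2: Consonant Assimilation: voiced obstruent before voiceless consonant becomes voiceless ('gt' -> 'kt'). 'vogtoj' -> 'voktoj'
Rule 3: Final Devoicing: final consonant 'j' is not one of the voiced obstruents b/d/g/v/z. No change.
Final form: 'voktoj'

voktoj


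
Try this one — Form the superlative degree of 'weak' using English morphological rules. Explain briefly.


Apply superlative formation (add -est): 'weak' -> 'weakest'.

weakest


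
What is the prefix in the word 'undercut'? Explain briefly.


The word 'undercut' = 'under' (prefix) + 'cut' (root). The prefix is 'under'.

under


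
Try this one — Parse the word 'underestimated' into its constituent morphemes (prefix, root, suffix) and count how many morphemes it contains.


Step 1: Identify prefix: 'under' (meaning: beneath/insufficient)
Step 2: Identify root: 'estimate'
Step 3: Identify suffix(es): 'ed'
Decomposition: under- (prefix: beneath/insufficient) + estimate (root) + -ed (suffix: past)
Total morphemes: 3

3 morphemes (under- (prefix: beneath/insufficient) + estimate (root) + -ed (suffix: past))


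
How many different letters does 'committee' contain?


Unique letters in 'committee': {c, e, i, m, o, t} = 6 distinct letters.

6


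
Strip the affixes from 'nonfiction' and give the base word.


Remove prefix 'non' from 'nonfiction' to get root 'fiction'.

fiction


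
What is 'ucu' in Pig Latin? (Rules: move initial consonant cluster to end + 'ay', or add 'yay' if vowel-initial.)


'ucu' starts with a vowel, so add 'yay': 'ucuyay'.

ucuyay


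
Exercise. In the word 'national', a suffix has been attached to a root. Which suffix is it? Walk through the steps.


The word 'national' = 'nation' (root) + '-al' (suffix). The suffix is '-al'.

al


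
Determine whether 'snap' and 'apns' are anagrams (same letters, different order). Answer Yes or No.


Sorted letters of 'snap': 'anps'
Sorted letters of 'apns': 'anps'
They match.

Yes


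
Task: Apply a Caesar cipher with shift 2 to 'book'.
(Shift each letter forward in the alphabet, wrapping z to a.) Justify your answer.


Shift each letter by 2: b -> d, o -> q, o -> q, k -> m. Result: 'dqqm'.

dqqm


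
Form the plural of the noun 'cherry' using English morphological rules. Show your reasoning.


Apply rule: Change -y to -ies (consonant + y). 'cherry' becomes 'cherries'.

cherries


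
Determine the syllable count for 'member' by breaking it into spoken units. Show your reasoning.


Break 'member' into syllables: mem-ber -> mem | ber = 2 syllables

2 syllables


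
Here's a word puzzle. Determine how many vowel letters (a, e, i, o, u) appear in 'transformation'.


Vowels in 'transformation': a, o, a, i, o = 5 vowels.

5


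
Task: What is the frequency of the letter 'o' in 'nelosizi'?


Letter 'o' in 'nelosizi': found at position(s) 4 = 1 occurrence(s).

1


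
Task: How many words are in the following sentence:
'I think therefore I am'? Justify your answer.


Split into words: I | think | therefore | I | am = 5 words.

5


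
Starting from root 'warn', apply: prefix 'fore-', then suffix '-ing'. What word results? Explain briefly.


Step 1: Add prefix 'fore-' to 'warn' = 'forewarn'
Step 2: Add suffix '-ing' to 'forewarn' = 'forewarning'

forewarning


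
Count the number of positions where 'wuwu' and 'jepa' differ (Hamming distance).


Alignment:
Position 1: 'w' vs 'j' = DIFFER
Position 2: 'u' vs 'e' = DIFFER
Position 3: 'w' vs 'p' = DIFFER
Position 4: 'u' vs 'a' = DIFFER
Total differences: 4

4


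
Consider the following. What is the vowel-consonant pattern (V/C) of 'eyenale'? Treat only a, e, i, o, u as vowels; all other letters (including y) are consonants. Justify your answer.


Letter mapping: e = V, y = C, e = V, n = C, a = V, l = C, e = V.

VCVCVCV


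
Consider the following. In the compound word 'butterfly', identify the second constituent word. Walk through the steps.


Split 'butterfly' into 'butter' + 'fly'. The second part is 'fly'.

fly


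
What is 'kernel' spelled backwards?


Reverse 'kernel' character by character: 'lenrek'.

lenrek


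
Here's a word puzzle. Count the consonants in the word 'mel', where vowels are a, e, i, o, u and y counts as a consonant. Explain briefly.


Consonants in 'mel': m, l = 2 consonants.

2


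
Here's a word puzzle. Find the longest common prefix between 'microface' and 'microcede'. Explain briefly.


Compare from the start: 5 characters match: 'micro'. Mismatch at position 6: 'f' vs 'c'.

micro


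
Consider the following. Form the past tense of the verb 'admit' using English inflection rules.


Apply rule: Double final consonant and add -ed. 'admit' becomes 'admitted'.

admitted


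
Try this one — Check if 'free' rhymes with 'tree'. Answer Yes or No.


Rime (stressed vowel + following sounds) of 'free': -ee = /iː/
Rime of 'tree': -ee = /iː/
/iː/ and /iː/ are the same ending sound, so the words rhyme.

Yes


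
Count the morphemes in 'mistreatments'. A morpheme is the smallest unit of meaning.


Decomposition: mis- (prefix) + treat (root) + -ment (suffix) + -s (plural) = 4 morpheme(s)

4 morphemes


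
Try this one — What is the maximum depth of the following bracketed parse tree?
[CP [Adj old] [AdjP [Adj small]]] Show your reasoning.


Count bracket nesting levels:
'[' at pos 0: depth = 1
'[' at pos 4: depth = 2
'[' at pos 14: depth = 2
'[' at pos 20: depth = 3
Maximum depth reached: 3

3


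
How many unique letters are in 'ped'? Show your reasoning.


Unique letters in 'ped': {d, e, p} = 3 distinct letters.

3


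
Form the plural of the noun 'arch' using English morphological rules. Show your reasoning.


Apply rule: Add -es (sibilant/fricative ending). 'arch' becomes 'arches'.

arches


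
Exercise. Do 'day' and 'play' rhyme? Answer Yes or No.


Rime (stressed vowel + following sounds) of 'day': -ay = /eɪ/
Rime of 'play': -ay = /eɪ/
/eɪ/ and /eɪ/ are the same ending sound, so the words rhyme.

Yes


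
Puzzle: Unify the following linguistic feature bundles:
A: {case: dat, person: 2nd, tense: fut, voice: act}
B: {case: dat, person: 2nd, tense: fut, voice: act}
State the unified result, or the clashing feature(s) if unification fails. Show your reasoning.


Compare features:
case: A=dat vs B=dat -> unified: dat
person: A=2nd vs B=2nd -> unified: 2nd
tense: A=fut vs B=fut -> unified: fut
voice: A=act vs B=act -> unified: act
No clashes found.

Unified: {case: dat, person: 2nd, tense: fut, voice: act}


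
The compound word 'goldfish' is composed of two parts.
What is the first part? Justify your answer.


Split 'goldfish' into 'gold' + 'fish'. The first part is 'gold'.

gold


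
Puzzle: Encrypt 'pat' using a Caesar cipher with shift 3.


Shift each letter by 3: p -> s, a -> d, t -> w. Result: 'sdw'.

sdw


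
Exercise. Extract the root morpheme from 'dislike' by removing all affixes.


Remove prefix 'dis' from 'dislike' to get root 'like'.

like


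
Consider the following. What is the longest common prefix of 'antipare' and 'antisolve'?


Compare from the start: 4 characters match: 'anti'. Mismatch at position 5: 'p' vs 's'.

anti


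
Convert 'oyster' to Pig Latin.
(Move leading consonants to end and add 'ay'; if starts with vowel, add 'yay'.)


'oyster' starts with a vowel, so add 'yay': 'oysteryay'.

oysteryay


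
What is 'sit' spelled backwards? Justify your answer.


Reverse 'sit' character by character: 'tis'.

tis


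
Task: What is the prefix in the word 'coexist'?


The word 'coexist' = 'co' (prefix) + 'exist' (root). The prefix is 'co'.

co


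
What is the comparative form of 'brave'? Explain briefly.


Apply comparative formation (ends in e: add -r): 'brave' -> 'braver'.

braver


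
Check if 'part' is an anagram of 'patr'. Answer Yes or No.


Sorted letters of 'part': 'aprt'
Sorted letters of 'patr': 'aprt'
They match.

Yes


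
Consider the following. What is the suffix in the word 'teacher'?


The word 'teacher' = 'teach' (root) + '-er' (suffix). The suffix is '-er'.

er


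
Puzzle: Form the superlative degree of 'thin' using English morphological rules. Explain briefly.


Apply superlative formation (double final consonant, add -est): 'thin' -> 'thinnest'.

thinnest


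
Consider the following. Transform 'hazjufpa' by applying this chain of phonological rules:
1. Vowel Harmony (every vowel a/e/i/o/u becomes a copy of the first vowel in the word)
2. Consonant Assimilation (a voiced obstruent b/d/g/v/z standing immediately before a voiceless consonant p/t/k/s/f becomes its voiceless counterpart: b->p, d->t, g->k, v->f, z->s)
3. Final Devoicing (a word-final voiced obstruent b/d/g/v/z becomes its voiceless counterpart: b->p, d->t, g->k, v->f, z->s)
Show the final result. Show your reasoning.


Starting form: 'hazjufpa'
Rule 1: Vowel Harmony: all vowels become 'a' (matching first vowel). 'hazjufpa' -> 'hazjafpa'
Rule 2: Consonant Assimilation: no voiced obstruent (b/d/g/v/z) stands immediately before a voiceless consonant (p/t/k/s/f). No change.
Rule 3: Final Devoicing: the word ends in the vowel 'a', not a consonant. No change.
Final form: 'hazjafpa'

hazjafpa


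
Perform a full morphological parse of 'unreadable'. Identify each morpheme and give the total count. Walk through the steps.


Step 1: Identify prefix: 'un' (meaning: not/reverse)
Step 2: Identify root: 'read'
Step 3: Identify suffix(es): 'able'
Decomposition: un- (prefix: not/reverse) + read (root) + -able (suffix: capable of)
Total morphemes: 3

3 morphemes (un- (prefix: not/reverse) + read (root) + -able (suffix: capable of))


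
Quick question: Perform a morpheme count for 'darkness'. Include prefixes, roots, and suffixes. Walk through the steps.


Decomposition: dark (root) + -ness (suffix) = 2 morpheme(s)

2 morphemes


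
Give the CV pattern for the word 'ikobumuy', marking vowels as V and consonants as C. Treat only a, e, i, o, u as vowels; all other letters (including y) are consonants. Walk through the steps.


Letter mapping: i = V, k = C, o = V, b = C, u = V, m = C, u = V, y = C.

VCVCVCVC


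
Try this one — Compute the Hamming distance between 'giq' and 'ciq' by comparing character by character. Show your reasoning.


Alignment:
Position 1: 'g' vs 'c' = DIFFER
Position 2: 'i' vs 'i' = match
Position 3: 'q' vs 'q' = match
Total differences: 1

1


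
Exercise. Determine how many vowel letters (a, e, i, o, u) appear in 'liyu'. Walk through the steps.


Vowels in 'liyu': i, u = 2 vowels.

2


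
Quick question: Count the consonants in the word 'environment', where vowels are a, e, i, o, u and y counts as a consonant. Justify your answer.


Consonants in 'environment': n, v, r, n, m, n, t = 7 consonants.

7


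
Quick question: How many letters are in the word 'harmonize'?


Spell out 'harmonize' and number each letter: h(1), a(2), r(3), m(4), o(5), n(6), i(7), z(8), e(9). Total: 9 letters.

9


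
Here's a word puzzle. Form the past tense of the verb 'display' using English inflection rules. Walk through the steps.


Apply rule: Add -ed. 'display' becomes 'displayed'.

displayed


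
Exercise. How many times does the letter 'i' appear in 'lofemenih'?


Letter 'i' in 'lofemenih': found at position(s) 8 = 1 occurrence(s).

1


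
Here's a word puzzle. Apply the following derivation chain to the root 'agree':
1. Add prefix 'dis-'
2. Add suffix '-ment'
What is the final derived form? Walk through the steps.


Step 1: Add prefix 'dis-' to 'agree' = 'disagree'
Step 2: Add suffix '-ment' to 'disagree' = 'disagreement'

disagreement


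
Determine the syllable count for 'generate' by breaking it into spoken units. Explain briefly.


Break 'generate' into syllables: gen-er-ate -> gen | er | ate = 3 syllables

3 syllables


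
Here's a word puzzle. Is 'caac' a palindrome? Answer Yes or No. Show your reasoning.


Forward: 'caac'
Reversed: 'caac'
They are identical.

Yes


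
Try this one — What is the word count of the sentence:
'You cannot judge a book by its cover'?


Split into words: You | cannot | judge | a | book | by | its | cover = 8 words.

8


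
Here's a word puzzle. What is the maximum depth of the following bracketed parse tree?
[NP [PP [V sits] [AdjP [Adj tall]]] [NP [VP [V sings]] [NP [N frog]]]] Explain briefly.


Count bracket nesting levels:
'[' at pos 0: depth = 1
'[' at pos 4: depth = 2
'[' at pos 8: depth = 3
'[' at pos 17: depth = 3
'[' at pos 23: depth = 4
'[' at pos 36: depth = 2
'[' at pos 40: depth = 3
'[' at pos 44: depth = 4
'[' at pos 55: depth = 3
'[' at pos 59: depth = 4
Maximum depth reached: 4

4


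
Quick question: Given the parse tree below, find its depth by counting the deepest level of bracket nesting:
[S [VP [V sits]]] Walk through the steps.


Count bracket nesting levels:
'[' at pos 0: depth = 1
'[' at pos 3: depth = 2
'[' at pos 7: depth = 3
Maximum depth reached: 3

3


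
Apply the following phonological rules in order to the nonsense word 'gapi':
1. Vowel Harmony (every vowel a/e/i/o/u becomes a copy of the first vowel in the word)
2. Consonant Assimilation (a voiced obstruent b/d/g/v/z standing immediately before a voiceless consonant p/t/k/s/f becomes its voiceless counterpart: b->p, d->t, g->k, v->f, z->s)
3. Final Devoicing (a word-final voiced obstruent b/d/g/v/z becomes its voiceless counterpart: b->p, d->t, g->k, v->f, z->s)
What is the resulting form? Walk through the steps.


Starting form: 'gapi'
Rule 1: Vowel Harmony: all vowels become 'a' (matching first vowel). 'gapi' -> 'gapa'
Rule 2: Consonant Assimilation: no voiced obstruent (b/d/g/v/z) stands immediately before a voiceless consonant (p/t/k/s/f). No change.
Rule 3: Final Devoicing: the word ends in the vowel 'a', not a consonant. No change.
Final form: 'gapa'

gapa


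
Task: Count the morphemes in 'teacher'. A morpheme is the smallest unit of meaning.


Decomposition: teach (root) + -er (suffix) = 2 morpheme(s)

2 morphemes


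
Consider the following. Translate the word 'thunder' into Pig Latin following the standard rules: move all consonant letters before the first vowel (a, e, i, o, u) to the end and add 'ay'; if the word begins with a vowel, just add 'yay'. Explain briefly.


'thunder': move consonant cluster 'th' to end and add 'ay': 'underthay'.

underthay


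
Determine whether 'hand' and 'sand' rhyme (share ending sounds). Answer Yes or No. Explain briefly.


Rime (stressed vowel + following sounds) of 'hand': -and = /ænd/
Rime of 'sand': -and = /ænd/
/ænd/ and /ænd/ are the same ending sound, so the words rhyme.

Yes


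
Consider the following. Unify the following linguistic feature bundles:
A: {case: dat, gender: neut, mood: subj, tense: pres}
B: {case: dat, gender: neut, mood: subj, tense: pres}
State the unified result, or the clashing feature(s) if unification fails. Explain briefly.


Compare features:
case: A=dat vs B=dat -> unified: dat
gender: A=neut vs B=neut -> unified: neut
mood: A=subj vs B=subj -> unified: subj
tense: A=pres vs B=pres -> unified: pres
No clashes found.

Unified: {case: dat, gender: neut, mood: subj, tense: pres}


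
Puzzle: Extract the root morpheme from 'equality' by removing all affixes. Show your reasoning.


Remove suffix '-ity' from 'equality' to get root 'equal'.

equal


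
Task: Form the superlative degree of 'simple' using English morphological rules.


Apply superlative formation (ends in e: add -st): 'simple' -> 'simplest'.

simplest


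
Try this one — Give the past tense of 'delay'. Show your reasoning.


Apply rule: Add -ed. 'delay' becomes 'delayed'.

delayed


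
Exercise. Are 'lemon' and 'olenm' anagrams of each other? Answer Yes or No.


Sorted letters of 'lemon': 'elmno'
Sorted letters of 'olenm': 'elmno'
They match.

Yes


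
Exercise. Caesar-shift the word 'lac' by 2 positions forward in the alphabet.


Shift each letter by 2: l -> n, a -> c, c -> e. Result: 'nce'.

nce


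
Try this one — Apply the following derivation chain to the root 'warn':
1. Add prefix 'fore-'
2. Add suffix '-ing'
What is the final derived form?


Step 1: Add prefix 'fore-' to 'warn' = 'forewarn'
Step 2: Add suffix '-ing' to 'forewarn' = 'forewarning'

forewarning


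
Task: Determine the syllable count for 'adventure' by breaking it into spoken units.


Break 'adventure' into syllables: ad-ven-ture -> ad | ven | ture = 3 syllables

3 syllables


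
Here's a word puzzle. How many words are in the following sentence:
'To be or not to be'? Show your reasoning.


Split into words: To | be | or | not | to | be = 6 words.

6


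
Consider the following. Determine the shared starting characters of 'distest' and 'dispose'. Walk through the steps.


Compare from the start: 3 characters match: 'dis'. Mismatch at position 4: 't' vs 'p'.

dis


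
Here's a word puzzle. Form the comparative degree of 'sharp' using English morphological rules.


Apply comparative formation (add -er): 'sharp' -> 'sharper'.

sharper


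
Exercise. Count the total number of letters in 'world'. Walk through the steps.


Spell out 'world' and number each letter: w(1), o(2), r(3), l(4), d(5). Total: 5 letters.

5


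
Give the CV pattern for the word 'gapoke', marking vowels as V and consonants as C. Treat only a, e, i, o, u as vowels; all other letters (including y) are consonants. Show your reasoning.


Letter mapping: g = C, a = V, p = C, o = V, k = C, e = V.

CVCVCV


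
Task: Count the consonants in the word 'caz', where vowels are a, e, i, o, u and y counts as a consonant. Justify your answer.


Consonants in 'caz': c, z = 2 consonants.

2


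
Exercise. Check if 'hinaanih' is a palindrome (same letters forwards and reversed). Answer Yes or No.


Forward: 'hinaanih'
Reversed: 'hinaanih'
They are identical.

Yes


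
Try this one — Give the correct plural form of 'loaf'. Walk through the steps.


Apply rule: Change -f to -ves. 'loaf' becomes 'loaves'.

loaves


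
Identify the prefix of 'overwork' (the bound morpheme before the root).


The word 'overwork' = 'over' (prefix) + 'work' (root). The prefix is 'over'.

over


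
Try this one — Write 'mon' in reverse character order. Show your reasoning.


Reverse 'mon' character by character: 'nom'.

nom


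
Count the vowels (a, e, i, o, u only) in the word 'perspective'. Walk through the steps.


Vowels in 'perspective': e, e, i, e = 4 vowels.

4


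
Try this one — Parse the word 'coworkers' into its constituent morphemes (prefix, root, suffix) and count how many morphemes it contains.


Step 1: Identify prefix: 'co' (meaning: together)
Step 2: Identify root: 'work'
Step 3: Identify suffix(es): 'er, s'
Decomposition: co- (prefix: together) + work (root) + -er (suffix: one who) + -s (plural)
Total morphemes: 4

4 morphemes (co- (prefix: together) + work (root) + -er (suffix: one who) + -s (plural))


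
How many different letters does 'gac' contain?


Unique letters in 'gac': {a, c, g} = 3 distinct letters.

3


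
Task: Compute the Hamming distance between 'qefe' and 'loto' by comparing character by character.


Alignment:
Position 1: 'q' vs 'l' = DIFFER
Position 2: 'e' vs 'o' = DIFFER
Position 3: 'f' vs 't' = DIFFER
Position 4: 'e' vs 'o' = DIFFER
Total differences: 4

4


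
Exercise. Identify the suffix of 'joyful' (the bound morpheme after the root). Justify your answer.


The word 'joyful' = 'joy' (root) + '-ful' (suffix). The suffix is '-ful'.

ful


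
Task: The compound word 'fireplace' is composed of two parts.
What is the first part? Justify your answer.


Split 'fireplace' into 'fire' + 'place'. The first part is 'fire'.

fire


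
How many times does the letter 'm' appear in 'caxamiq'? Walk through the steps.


Letter 'm' in 'caxamiq': found at position(s) 5 = 1 occurrence(s).

1


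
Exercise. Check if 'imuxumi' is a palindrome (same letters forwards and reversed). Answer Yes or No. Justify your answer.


Forward: 'imuxumi'
Reversed: 'imuxumi'
They are identical.

Yes


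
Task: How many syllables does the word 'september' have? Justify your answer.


Break 'september' into syllables: sep-tem-ber -> sep | tem | ber = 3 syllables

3 syllables


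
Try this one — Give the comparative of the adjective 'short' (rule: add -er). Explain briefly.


Apply comparative formation (add -er): 'short' -> 'shorter'.

shorter


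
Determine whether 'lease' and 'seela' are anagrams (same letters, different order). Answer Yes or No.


Sorted letters of 'lease': 'aeels'
Sorted letters of 'seela': 'aeels'
They match.

Yes


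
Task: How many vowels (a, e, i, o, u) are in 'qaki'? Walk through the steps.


Vowels in 'qaki': a, i = 2 vowels.

2


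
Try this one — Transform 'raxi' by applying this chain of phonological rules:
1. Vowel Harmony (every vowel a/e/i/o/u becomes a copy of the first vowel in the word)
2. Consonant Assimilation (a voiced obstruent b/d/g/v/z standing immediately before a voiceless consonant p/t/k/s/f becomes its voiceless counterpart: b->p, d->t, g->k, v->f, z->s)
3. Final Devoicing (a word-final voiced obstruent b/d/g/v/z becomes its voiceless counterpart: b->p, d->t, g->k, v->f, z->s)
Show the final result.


Starting form: 'raxi'
Rule 1: Vowel Harmony: all vowels become 'a' (matching first vowel). 'raxi' -> 'raxa'
Rule 2: Consonant Assimilation: no voiced obstruent (b/d/g/v/z) stands immediately before a voiceless consonant (p/t/k/s/f). No change.
Rule 3: Final Devoicing: the word ends in the vowel 'a', not a consonant. No change.
Final form: 'raxa'

raxa
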